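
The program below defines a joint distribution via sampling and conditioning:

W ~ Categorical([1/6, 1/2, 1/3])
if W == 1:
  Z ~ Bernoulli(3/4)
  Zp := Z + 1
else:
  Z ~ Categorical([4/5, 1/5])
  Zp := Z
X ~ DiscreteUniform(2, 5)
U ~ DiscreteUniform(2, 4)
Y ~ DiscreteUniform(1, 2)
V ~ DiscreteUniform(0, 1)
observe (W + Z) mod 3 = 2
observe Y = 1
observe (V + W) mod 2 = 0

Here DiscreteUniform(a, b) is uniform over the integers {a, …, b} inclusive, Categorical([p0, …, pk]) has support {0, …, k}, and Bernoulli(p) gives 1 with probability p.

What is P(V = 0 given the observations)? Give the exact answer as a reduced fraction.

Enumerate traces; 24 have nonzero weight after conditioning:
  (W=1, Z=1, X=2, U=2, Y=1, V=1) weight 1/128
  (W=1, Z=1, X=2, U=3, Y=1, V=1) weight 1/128
  (W=1, Z=1, X=2, U=4, Y=1, V=1) weight 1/128
  (W=1, Z=1, X=3, U=2, Y=1, V=1) weight 1/128
  (W=1, Z=1, X=3, U=3, Y=1, V=1) weight 1/128
  (W=1, Z=1, X=3, U=4, Y=1, V=1) weight 1/128
  (W=1, Z=1, X=4, U=2, Y=1, V=1) weight 1/128
  (W=1, Z=1, X=4, U=3, Y=1, V=1) weight 1/128
  (W=2, Z=0, X=2, U=2, Y=1, V=0) weight 1/180
  … 15 more
Group by V:
  weight(V=0) = 1/15
  weight(V=1) = 3/32
Total weight = 1/15 + 3/32 = 77/480
P(V=0 | obs) = 1/15 / 77/480 = 32/77
P(V=1 | obs) = 3/32 / 77/480 = 45/77

P(V = 0 | obs) = 32/77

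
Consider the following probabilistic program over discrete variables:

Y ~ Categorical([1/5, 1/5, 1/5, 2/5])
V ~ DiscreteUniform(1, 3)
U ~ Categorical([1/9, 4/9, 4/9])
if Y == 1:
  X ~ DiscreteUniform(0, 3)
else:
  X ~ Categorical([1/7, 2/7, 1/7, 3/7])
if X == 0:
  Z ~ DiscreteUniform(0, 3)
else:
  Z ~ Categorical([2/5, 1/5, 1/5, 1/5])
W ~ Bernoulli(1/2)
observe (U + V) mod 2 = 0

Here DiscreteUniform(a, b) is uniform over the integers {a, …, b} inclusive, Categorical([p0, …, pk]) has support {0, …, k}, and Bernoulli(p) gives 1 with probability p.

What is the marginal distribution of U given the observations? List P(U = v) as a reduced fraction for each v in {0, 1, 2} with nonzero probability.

Enumerate traces; 512 have nonzero weight after conditioning:
  (Y=0, V=1, U=1, X=0, Z=0, W=0) weight 1/1890
  (Y=0, V=1, U=1, X=0, Z=0, W=1) weight 1/1890
  (Y=0, V=1, U=1, X=0, Z=1, W=0) weight 1/1890
  (Y=0, V=1, U=1, X=0, Z=1, W=1) weight 1/1890
  (Y=0, V=1, U=1, X=0, Z=2, W=0) weight 1/1890
  (Y=0, V=1, U=1, X=0, Z=2, W=1) weight 1/1890
  (Y=0, V=1, U=1, X=0, Z=3, W=0) weight 1/1890
  (Y=0, V=1, U=1, X=0, Z=3, W=1) weight 1/1890
  (Y=0, V=2, U=0, X=0, Z=0, W=0) weight 1/7560
  (Y=0, V=2, U=2, X=0, Z=0, W=0) weight 1/1890
  … 502 more
Group by U:
  weight(U=0) = 1/27
  weight(U=1) = 8/27
  weight(U=2) = 4/27
Total weight = 1/27 + 8/27 + 4/27 = 13/27
P(U=0 | obs) = 1/27 / 13/27 = 1/13
P(U=1 | obs) = 8/27 / 13/27 = 8/13
P(U=2 | obs) = 4/27 / 13/27 = 4/13

P(U=0) = 1/13, P(U=1) = 8/13, P(U=2) = 4/13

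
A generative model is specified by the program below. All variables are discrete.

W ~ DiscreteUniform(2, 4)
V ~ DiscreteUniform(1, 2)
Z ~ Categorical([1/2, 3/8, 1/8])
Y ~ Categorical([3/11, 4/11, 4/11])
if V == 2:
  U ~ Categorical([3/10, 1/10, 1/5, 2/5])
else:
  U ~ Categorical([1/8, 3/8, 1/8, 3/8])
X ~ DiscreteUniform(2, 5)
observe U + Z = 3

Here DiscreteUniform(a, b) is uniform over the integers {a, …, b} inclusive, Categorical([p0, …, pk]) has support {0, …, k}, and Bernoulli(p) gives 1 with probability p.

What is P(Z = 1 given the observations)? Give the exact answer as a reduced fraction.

P(Z = 1 | obs) = 3/14

Enumerate traces; 216 have nonzero weight after conditioning:
  (W=2, V=1, Z=0, Y=0, U=3, X=2) weight 3/1408
  (W=2, V=1, Z=0, Y=0, U=3, X=3) weight 3/1408
  (W=2, V=1, Z=0, Y=0, U=3, X=4) weight 3/1408
  (W=2, V=1, Z=0, Y=0, U=3, X=5) weight 3/1408
  (W=2, V=1, Z=0, Y=1, U=3, X=2) weight 1/352
  (W=2, V=1, Z=0, Y=1, U=3, X=3) weight 1/352
  (W=2, V=1, Z=0, Y=1, U=3, X=4) weight 1/352
  (W=2, V=1, Z=0, Y=1, U=3, X=5) weight 1/352
  (W=2, V=1, Z=1, Y=0, U=2, X=2) weight 3/5632
  (W=2, V=1, Z=2, Y=0, U=1, X=2) weight 3/5632
  … 206 more
Group by Z:
  weight(Z=0) = 31/160
  weight(Z=1) = 39/640
  weight(Z=2) = 19/640
Total weight = 31/160 + 39/640 + 19/640 = 91/320
P(Z=0 | obs) = 31/160 / 91/320 = 62/91
P(Z=1 | obs) = 39/640 / 91/320 = 3/14
P(Z=2 | obs) = 19/640 / 91/320 = 19/182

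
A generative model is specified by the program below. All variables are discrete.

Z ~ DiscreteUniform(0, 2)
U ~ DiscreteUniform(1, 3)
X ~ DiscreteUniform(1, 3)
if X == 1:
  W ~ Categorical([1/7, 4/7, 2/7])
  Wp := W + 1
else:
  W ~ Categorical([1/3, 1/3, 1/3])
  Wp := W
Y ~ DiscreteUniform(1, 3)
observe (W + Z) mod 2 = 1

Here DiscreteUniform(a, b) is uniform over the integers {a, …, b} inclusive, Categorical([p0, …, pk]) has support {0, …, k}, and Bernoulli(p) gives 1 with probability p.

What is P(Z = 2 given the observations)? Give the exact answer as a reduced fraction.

P(Z = 2 | obs) = 26/89

Enumerate traces; 108 have nonzero weight after conditioning:
  (Z=0, U=1, X=1, W=1, Y=1) weight 4/567
  (Z=0, U=1, X=1, W=1, Y=2) weight 4/567
  (Z=0, U=1, X=1, W=1, Y=3) weight 4/567
  (Z=0, U=1, X=2, W=1, Y=1) weight 1/243
  (Z=0, U=1, X=2, W=1, Y=2) weight 1/243
  (Z=0, U=1, X=2, W=1, Y=3) weight 1/243
  (Z=0, U=1, X=3, W=1, Y=1) weight 1/243
  (Z=0, U=1, X=3, W=1, Y=2) weight 1/243
  (Z=1, U=1, X=1, W=0, Y=1) weight 1/567
  (Z=2, U=1, X=1, W=1, Y=1) weight 4/567
  … 98 more
Group by Z:
  weight(Z=0) = 26/189
  weight(Z=1) = 37/189
  weight(Z=2) = 26/189
Total weight = 26/189 + 37/189 + 26/189 = 89/189
P(Z=0 | obs) = 26/189 / 89/189 = 26/89
P(Z=1 | obs) = 37/189 / 89/189 = 37/89
P(Z=2 | obs) = 26/189 / 89/189 = 26/89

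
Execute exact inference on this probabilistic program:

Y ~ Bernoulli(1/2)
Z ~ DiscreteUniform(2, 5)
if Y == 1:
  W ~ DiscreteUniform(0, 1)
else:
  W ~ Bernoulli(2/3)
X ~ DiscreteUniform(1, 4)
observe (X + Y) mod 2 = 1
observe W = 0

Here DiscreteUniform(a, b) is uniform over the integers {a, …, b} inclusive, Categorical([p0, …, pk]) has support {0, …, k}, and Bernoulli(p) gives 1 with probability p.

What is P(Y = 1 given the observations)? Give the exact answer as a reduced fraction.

P(Y = 1 | obs) = 3/5

Enumerate traces; 16 have nonzero weight after conditioning:
  (Y=0, Z=2, W=0, X=1) weight 1/96
  (Y=0, Z=2, W=0, X=3) weight 1/96
  (Y=0, Z=3, W=0, X=1) weight 1/96
  (Y=0, Z=3, W=0, X=3) weight 1/96
  (Y=0, Z=4, W=0, X=1) weight 1/96
  (Y=0, Z=4, W=0, X=3) weight 1/96
  (Y=0, Z=5, W=0, X=1) weight 1/96
  (Y=0, Z=5, W=0, X=3) weight 1/96
  (Y=1, Z=2, W=0, X=2) weight 1/64
  … 7 more
Group by Y:
  weight(Y=0) = 1/12
  weight(Y=1) = 1/8
Total weight = 1/12 + 1/8 = 5/24
P(Y=0 | obs) = 1/12 / 5/24 = 2/5
P(Y=1 | obs) = 1/8 / 5/24 = 3/5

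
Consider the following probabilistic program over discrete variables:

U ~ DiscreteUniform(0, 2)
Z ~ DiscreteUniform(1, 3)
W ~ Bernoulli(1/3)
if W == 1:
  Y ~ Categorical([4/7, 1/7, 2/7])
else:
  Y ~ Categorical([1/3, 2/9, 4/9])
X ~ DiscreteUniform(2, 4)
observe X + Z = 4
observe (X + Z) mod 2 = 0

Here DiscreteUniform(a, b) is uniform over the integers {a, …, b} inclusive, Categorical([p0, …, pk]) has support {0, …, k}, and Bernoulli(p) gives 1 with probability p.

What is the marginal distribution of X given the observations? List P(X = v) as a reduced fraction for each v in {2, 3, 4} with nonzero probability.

P(X=2) = 1/2, P(X=3) = 1/2

Enumerate traces; 36 have nonzero weight after conditioning:
  (U=0, Z=1, W=0, Y=0, X=3) weight 2/243
  (U=0, Z=1, W=0, Y=1, X=3) weight 4/729
  (U=0, Z=1, W=0, Y=2, X=3) weight 8/729
  (U=0, Z=1, W=1, Y=0, X=3) weight 4/567
  (U=0, Z=1, W=1, Y=1, X=3) weight 1/567
  (U=0, Z=1, W=1, Y=2, X=3) weight 2/567
  (U=0, Z=2, W=0, Y=0, X=2) weight 2/243
  (U=0, Z=2, W=0, Y=1, X=2) weight 4/729
  … 28 more
Group by X:
  weight(X=2) = 1/9
  weight(X=3) = 1/9
Total weight = 1/9 + 1/9 = 2/9
P(X=2 | obs) = 1/9 / 2/9 = 1/2
P(X=3 | obs) = 1/9 / 2/9 = 1/2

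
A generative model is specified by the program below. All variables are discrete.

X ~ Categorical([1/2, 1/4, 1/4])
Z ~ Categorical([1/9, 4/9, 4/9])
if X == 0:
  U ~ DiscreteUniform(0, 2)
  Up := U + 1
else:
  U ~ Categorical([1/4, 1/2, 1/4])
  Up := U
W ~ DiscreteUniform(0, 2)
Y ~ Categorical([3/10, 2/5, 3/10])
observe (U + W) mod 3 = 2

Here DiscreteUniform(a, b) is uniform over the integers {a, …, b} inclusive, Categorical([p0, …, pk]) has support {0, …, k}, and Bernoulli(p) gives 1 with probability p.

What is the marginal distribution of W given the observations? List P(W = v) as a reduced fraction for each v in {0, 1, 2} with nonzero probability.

Enumerate traces; 81 have nonzero weight after conditioning:
  (X=0, Z=0, U=0, W=2, Y=0) weight 1/540
  (X=0, Z=0, U=0, W=2, Y=1) weight 1/405
  (X=0, Z=0, U=0, W=2, Y=2) weight 1/540
  (X=0, Z=0, U=1, W=1, Y=0) weight 1/540
  (X=0, Z=0, U=1, W=1, Y=1) weight 1/405
  (X=0, Z=0, U=1, W=1, Y=2) weight 1/540
  (X=0, Z=0, U=2, W=0, Y=0) weight 1/540
  (X=0, Z=0, U=2, W=0, Y=1) weight 1/405
  … 73 more
Group by W:
  weight(W=0) = 7/72
  weight(W=1) = 5/36
  weight(W=2) = 7/72
Total weight = 7/72 + 5/36 + 7/72 = 1/3
P(W=0 | obs) = 7/72 / 1/3 = 7/24
P(W=1 | obs) = 5/36 / 1/3 = 5/12
P(W=2 | obs) = 7/72 / 1/3 = 7/24

P(W=0) = 7/24, P(W=1) = 5/12, P(W=2) = 7/24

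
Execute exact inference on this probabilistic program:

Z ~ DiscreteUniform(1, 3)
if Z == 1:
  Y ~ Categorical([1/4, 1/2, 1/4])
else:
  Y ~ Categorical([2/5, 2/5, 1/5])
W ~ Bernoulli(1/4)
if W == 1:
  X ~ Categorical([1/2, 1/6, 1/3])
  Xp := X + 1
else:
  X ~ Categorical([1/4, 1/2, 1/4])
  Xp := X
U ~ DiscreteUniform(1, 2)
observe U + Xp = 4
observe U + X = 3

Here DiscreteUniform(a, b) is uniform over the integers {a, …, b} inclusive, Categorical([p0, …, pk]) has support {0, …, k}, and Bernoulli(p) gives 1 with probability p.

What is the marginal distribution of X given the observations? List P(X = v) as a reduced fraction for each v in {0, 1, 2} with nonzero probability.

Enumerate traces; 18 have nonzero weight after conditioning:
  (Z=1, Y=0, W=1, X=1, U=2) weight 1/576
  (Z=1, Y=0, W=1, X=2, U=1) weight 1/288
  (Z=1, Y=1, W=1, X=1, U=2) weight 1/288
  (Z=1, Y=1, W=1, X=2, U=1) weight 1/144
  (Z=1, Y=2, W=1, X=1, U=2) weight 1/576
  (Z=1, Y=2, W=1, X=2, U=1) weight 1/288
  (Z=2, Y=0, W=1, X=1, U=2) weight 1/360
  (Z=2, Y=0, W=1, X=2, U=1) weight 1/180
  … 10 more
Group by X:
  weight(X=1) = 1/48
  weight(X=2) = 1/24
Total weight = 1/48 + 1/24 = 1/16
P(X=1 | obs) = 1/48 / 1/16 = 1/3
P(X=2 | obs) = 1/24 / 1/16 = 2/3

P(X=1) = 1/3, P(X=2) = 2/3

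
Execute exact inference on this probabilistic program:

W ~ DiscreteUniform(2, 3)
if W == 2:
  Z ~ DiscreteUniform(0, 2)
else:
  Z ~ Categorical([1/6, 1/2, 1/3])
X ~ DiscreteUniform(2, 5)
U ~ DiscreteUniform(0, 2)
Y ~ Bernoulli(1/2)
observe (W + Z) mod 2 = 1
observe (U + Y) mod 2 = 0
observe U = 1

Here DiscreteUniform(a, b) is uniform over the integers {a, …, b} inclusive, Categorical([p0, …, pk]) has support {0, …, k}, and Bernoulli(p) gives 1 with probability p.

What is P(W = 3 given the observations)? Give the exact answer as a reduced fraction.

Enumerate traces; 12 have nonzero weight after conditioning:
  (W=2, Z=1, X=2, U=1, Y=1) weight 1/144
  (W=2, Z=1, X=3, U=1, Y=1) weight 1/144
  (W=2, Z=1, X=4, U=1, Y=1) weight 1/144
  (W=2, Z=1, X=5, U=1, Y=1) weight 1/144
  (W=3, Z=0, X=2, U=1, Y=1) weight 1/288
  (W=3, Z=0, X=3, U=1, Y=1) weight 1/288
  (W=3, Z=0, X=4, U=1, Y=1) weight 1/288
  (W=3, Z=0, X=5, U=1, Y=1) weight 1/288
  … 4 more
Group by W:
  weight(W=2) = 1/36
  weight(W=3) = 1/24
Total weight = 1/36 + 1/24 = 5/72
P(W=2 | obs) = 1/36 / 5/72 = 2/5
P(W=3 | obs) = 1/24 / 5/72 = 3/5

P(W = 3 | obs) = 3/5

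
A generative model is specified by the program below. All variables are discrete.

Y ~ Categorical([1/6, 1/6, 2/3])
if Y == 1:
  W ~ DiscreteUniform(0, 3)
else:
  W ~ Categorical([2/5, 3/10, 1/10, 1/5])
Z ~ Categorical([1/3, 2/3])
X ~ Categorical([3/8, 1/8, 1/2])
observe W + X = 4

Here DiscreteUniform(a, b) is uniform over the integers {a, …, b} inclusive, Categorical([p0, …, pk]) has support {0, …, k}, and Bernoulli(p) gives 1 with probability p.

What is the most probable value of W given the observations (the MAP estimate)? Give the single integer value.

argmax_v P(W = v | obs) = 2

Enumerate traces; 12 have nonzero weight after conditioning:
  (Y=0, W=2, Z=0, X=2) weight 1/360
  (Y=0, W=2, Z=1, X=2) weight 1/180
  (Y=0, W=3, Z=0, X=1) weight 1/720
  (Y=0, W=3, Z=1, X=1) weight 1/360
  (Y=1, W=2, Z=0, X=2) weight 1/144
  (Y=1, W=2, Z=1, X=2) weight 1/72
  (Y=1, W=3, Z=0, X=1) weight 1/576
  (Y=1, W=3, Z=1, X=1) weight 1/288
  … 4 more
Group by W:
  weight(W=2) = 1/16
  weight(W=3) = 5/192
Total weight = 1/16 + 5/192 = 17/192
P(W=2 | obs) = 1/16 / 17/192 = 12/17
P(W=3 | obs) = 5/192 / 17/192 = 5/17
argmax = 2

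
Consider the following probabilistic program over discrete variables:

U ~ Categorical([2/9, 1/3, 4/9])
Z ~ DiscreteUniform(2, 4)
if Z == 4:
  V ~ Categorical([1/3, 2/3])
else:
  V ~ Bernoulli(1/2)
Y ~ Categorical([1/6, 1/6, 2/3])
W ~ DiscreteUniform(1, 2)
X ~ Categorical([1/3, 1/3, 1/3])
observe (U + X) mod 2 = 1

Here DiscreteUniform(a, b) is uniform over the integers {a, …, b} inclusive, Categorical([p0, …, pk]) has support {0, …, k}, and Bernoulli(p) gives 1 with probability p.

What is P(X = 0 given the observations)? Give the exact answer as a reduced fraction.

Enumerate traces; 144 have nonzero weight after conditioning:
  (U=0, Z=2, V=0, Y=0, W=1, X=1) weight 1/972
  (U=0, Z=2, V=0, Y=0, W=2, X=1) weight 1/972
  (U=0, Z=2, V=0, Y=1, W=1, X=1) weight 1/972
  (U=0, Z=2, V=0, Y=1, W=2, X=1) weight 1/972
  (U=0, Z=2, V=0, Y=2, W=1, X=1) weight 1/243
  (U=0, Z=2, V=0, Y=2, W=2, X=1) weight 1/243
  (U=0, Z=2, V=1, Y=0, W=1, X=1) weight 1/972
  (U=0, Z=2, V=1, Y=0, W=2, X=1) weight 1/972
  (U=1, Z=2, V=0, Y=0, W=1, X=0) weight 1/648
  (U=1, Z=2, V=0, Y=0, W=1, X=2) weight 1/648
  … 134 more
Group by X:
  weight(X=0) = 1/9
  weight(X=1) = 2/9
  weight(X=2) = 1/9
Total weight = 1/9 + 2/9 + 1/9 = 4/9
P(X=0 | obs) = 1/9 / 4/9 = 1/4
P(X=1 | obs) = 2/9 / 4/9 = 1/2
P(X=2 | obs) = 1/9 / 4/9 = 1/4

P(X = 0 | obs) = 1/4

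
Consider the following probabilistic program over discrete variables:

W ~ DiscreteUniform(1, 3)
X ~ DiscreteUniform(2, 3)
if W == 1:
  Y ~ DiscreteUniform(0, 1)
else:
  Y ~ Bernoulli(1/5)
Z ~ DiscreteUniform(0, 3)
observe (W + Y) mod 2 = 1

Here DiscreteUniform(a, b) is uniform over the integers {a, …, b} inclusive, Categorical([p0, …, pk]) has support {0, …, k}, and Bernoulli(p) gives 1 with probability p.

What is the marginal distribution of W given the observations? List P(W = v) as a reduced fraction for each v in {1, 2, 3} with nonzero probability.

Enumerate traces; 24 have nonzero weight after conditioning:
  (W=1, X=2, Y=0, Z=0) weight 1/48
  (W=1, X=2, Y=0, Z=1) weight 1/48
  (W=1, X=2, Y=0, Z=2) weight 1/48
  (W=1, X=2, Y=0, Z=3) weight 1/48
  (W=1, X=3, Y=0, Z=0) weight 1/48
  (W=1, X=3, Y=0, Z=1) weight 1/48
  (W=1, X=3, Y=0, Z=2) weight 1/48
  (W=1, X=3, Y=0, Z=3) weight 1/48
  (W=2, X=2, Y=1, Z=0) weight 1/120
  (W=3, X=2, Y=0, Z=0) weight 1/30
  … 14 more
Group by W:
  weight(W=1) = 1/6
  weight(W=2) = 1/15
  weight(W=3) = 4/15
Total weight = 1/6 + 1/15 + 4/15 = 1/2
P(W=1 | obs) = 1/6 / 1/2 = 1/3
P(W=2 | obs) = 1/15 / 1/2 = 2/15
P(W=3 | obs) = 4/15 / 1/2 = 8/15

P(W=1) = 1/3, P(W=2) = 2/15, P(W=3) = 8/15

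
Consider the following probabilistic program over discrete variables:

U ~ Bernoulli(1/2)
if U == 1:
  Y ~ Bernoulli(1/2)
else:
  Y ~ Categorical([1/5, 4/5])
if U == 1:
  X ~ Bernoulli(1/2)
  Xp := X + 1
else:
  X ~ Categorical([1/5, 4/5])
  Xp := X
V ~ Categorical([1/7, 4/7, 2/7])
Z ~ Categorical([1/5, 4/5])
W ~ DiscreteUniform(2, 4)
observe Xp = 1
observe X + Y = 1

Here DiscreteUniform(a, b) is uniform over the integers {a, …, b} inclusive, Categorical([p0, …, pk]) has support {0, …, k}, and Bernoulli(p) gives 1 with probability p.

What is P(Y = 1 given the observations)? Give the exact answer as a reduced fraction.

Enumerate traces; 36 have nonzero weight after conditioning:
  (U=0, Y=0, X=1, V=0, Z=0, W=2) weight 2/2625
  (U=0, Y=0, X=1, V=0, Z=0, W=3) weight 2/2625
  (U=0, Y=0, X=1, V=0, Z=0, W=4) weight 2/2625
  (U=0, Y=0, X=1, V=0, Z=1, W=2) weight 8/2625
  (U=0, Y=0, X=1, V=0, Z=1, W=3) weight 8/2625
  (U=0, Y=0, X=1, V=0, Z=1, W=4) weight 8/2625
  (U=0, Y=0, X=1, V=1, Z=0, W=2) weight 8/2625
  (U=0, Y=0, X=1, V=1, Z=0, W=3) weight 8/2625
  (U=1, Y=1, X=0, V=0, Z=0, W=2) weight 1/840
  … 27 more
Group by Y:
  weight(Y=0) = 2/25
  weight(Y=1) = 1/8
Total weight = 2/25 + 1/8 = 41/200
P(Y=0 | obs) = 2/25 / 41/200 = 16/41
P(Y=1 | obs) = 1/8 / 41/200 = 25/41

P(Y = 1 | obs) = 25/41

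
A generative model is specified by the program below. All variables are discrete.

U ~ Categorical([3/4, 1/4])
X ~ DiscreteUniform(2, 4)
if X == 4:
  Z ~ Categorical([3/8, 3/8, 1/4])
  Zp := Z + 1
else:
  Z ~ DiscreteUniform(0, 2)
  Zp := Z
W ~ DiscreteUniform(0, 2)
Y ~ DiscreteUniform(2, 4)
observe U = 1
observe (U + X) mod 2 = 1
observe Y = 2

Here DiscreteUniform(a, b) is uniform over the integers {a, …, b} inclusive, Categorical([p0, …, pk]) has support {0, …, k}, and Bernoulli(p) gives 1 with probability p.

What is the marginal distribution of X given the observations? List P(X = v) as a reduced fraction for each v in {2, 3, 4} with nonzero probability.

P(X=2) = 1/2, P(X=4) = 1/2

Enumerate traces; 18 have nonzero weight after conditioning:
  (U=1, X=2, Z=0, W=0, Y=2) weight 1/324
  (U=1, X=2, Z=0, W=1, Y=2) weight 1/324
  (U=1, X=2, Z=0, W=2, Y=2) weight 1/324
  (U=1, X=2, Z=1, W=0, Y=2) weight 1/324
  (U=1, X=2, Z=1, W=1, Y=2) weight 1/324
  (U=1, X=2, Z=1, W=2, Y=2) weight 1/324
  (U=1, X=2, Z=2, W=0, Y=2) weight 1/324
  (U=1, X=2, Z=2, W=1, Y=2) weight 1/324
  (U=1, X=4, Z=0, W=0, Y=2) weight 1/288
  … 9 more
Group by X:
  weight(X=2) = 1/36
  weight(X=4) = 1/36
Total weight = 1/36 + 1/36 = 1/18
P(X=2 | obs) = 1/36 / 1/18 = 1/2
P(X=4 | obs) = 1/36 / 1/18 = 1/2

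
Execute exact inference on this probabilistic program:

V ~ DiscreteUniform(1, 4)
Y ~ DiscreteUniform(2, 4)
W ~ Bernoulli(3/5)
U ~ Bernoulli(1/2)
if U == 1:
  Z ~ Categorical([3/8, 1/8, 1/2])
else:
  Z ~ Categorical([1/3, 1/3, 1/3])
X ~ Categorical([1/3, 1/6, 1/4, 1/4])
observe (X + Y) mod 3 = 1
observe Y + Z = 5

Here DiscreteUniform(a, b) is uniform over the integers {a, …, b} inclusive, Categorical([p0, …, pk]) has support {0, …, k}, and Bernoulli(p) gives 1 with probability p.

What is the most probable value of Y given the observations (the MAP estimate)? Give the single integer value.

argmax_v P(Y = v | obs) = 4

Enumerate traces; 48 have nonzero weight after conditioning:
  (V=1, Y=3, W=0, U=0, Z=2, X=1) weight 1/1080
  (V=1, Y=3, W=0, U=1, Z=2, X=1) weight 1/720
  (V=1, Y=3, W=1, U=0, Z=2, X=1) weight 1/720
  (V=1, Y=3, W=1, U=1, Z=2, X=1) weight 1/480
  (V=1, Y=4, W=0, U=0, Z=1, X=0) weight 1/540
  (V=1, Y=4, W=0, U=0, Z=1, X=3) weight 1/720
  (V=1, Y=4, W=0, U=1, Z=1, X=0) weight 1/1440
  (V=1, Y=4, W=0, U=1, Z=1, X=3) weight 1/1920
  … 40 more
Group by Y:
  weight(Y=3) = 5/216
  weight(Y=4) = 77/1728
Total weight = 5/216 + 77/1728 = 13/192
P(Y=3 | obs) = 5/216 / 13/192 = 40/117
P(Y=4 | obs) = 77/1728 / 13/192 = 77/117
argmax = 4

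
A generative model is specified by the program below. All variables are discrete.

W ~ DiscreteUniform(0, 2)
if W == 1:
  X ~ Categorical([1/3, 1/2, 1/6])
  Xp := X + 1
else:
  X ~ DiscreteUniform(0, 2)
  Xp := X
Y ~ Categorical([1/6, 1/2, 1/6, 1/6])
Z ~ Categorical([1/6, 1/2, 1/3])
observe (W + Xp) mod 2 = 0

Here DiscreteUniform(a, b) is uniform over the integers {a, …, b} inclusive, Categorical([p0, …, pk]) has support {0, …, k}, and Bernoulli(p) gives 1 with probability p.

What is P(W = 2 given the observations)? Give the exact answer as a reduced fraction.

Enumerate traces; 72 have nonzero weight after conditioning:
  (W=0, X=0, Y=0, Z=0) weight 1/324
  (W=0, X=0, Y=0, Z=1) weight 1/108
  (W=0, X=0, Y=0, Z=2) weight 1/162
  (W=0, X=0, Y=1, Z=0) weight 1/108
  (W=0, X=0, Y=1, Z=1) weight 1/36
  (W=0, X=0, Y=1, Z=2) weight 1/54
  (W=0, X=0, Y=2, Z=0) weight 1/324
  (W=0, X=0, Y=2, Z=1) weight 1/108
  (W=1, X=0, Y=0, Z=0) weight 1/324
  (W=2, X=0, Y=0, Z=0) weight 1/324
  … 62 more
Group by W:
  weight(W=0) = 2/9
  weight(W=1) = 1/6
  weight(W=2) = 2/9
Total weight = 2/9 + 1/6 + 2/9 = 11/18
P(W=0 | obs) = 2/9 / 11/18 = 4/11
P(W=1 | obs) = 1/6 / 11/18 = 3/11
P(W=2 | obs) = 2/9 / 11/18 = 4/11

P(W = 2 | obs) = 4/11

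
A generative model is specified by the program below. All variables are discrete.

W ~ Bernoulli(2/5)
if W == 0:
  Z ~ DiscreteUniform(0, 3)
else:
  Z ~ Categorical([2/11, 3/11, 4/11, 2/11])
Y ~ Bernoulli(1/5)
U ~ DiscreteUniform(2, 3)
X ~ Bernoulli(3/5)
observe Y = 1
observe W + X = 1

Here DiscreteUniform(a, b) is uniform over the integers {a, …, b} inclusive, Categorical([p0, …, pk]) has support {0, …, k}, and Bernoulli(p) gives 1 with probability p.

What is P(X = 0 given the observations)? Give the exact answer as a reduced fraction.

P(X = 0 | obs) = 4/13

Enumerate traces; 16 have nonzero weight after conditioning:
  (W=0, Z=0, Y=1, U=2, X=1) weight 9/1000
  (W=0, Z=0, Y=1, U=3, X=1) weight 9/1000
  (W=0, Z=1, Y=1, U=2, X=1) weight 9/1000
  (W=0, Z=1, Y=1, U=3, X=1) weight 9/1000
  (W=0, Z=2, Y=1, U=2, X=1) weight 9/1000
  (W=0, Z=2, Y=1, U=3, X=1) weight 9/1000
  (W=0, Z=3, Y=1, U=2, X=1) weight 9/1000
  (W=0, Z=3, Y=1, U=3, X=1) weight 9/1000
  (W=1, Z=0, Y=1, U=2, X=0) weight 4/1375
  … 7 more
Group by X:
  weight(X=0) = 4/125
  weight(X=1) = 9/125
Total weight = 4/125 + 9/125 = 13/125
P(X=0 | obs) = 4/125 / 13/125 = 4/13
P(X=1 | obs) = 9/125 / 13/125 = 9/13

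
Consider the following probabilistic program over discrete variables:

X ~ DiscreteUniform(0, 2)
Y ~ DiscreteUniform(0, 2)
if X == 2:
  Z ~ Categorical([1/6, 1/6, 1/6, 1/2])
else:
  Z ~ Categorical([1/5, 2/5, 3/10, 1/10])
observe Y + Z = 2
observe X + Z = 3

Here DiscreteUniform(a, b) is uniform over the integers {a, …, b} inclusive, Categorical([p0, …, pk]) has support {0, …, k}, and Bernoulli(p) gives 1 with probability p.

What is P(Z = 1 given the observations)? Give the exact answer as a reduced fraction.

Enumerate traces; 2 have nonzero weight after conditioning:
  (X=1, Y=0, Z=2) weight 1/30
  (X=2, Y=1, Z=1) weight 1/54
Group by Z:
  weight(Z=1) = 1/54
  weight(Z=2) = 1/30
Total weight = 1/54 + 1/30 = 7/135
P(Z=1 | obs) = 1/54 / 7/135 = 5/14
P(Z=2 | obs) = 1/30 / 7/135 = 9/14

P(Z = 1 | obs) = 5/14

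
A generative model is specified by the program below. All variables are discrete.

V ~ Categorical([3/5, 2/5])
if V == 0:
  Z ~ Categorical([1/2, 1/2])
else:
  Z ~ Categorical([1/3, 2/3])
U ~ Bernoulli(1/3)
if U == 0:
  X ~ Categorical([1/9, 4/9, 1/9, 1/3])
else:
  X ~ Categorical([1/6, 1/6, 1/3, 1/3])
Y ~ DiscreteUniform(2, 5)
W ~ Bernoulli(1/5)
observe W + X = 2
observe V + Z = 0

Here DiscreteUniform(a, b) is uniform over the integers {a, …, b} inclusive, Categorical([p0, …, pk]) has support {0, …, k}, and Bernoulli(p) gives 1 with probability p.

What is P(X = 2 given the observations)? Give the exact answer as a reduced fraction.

Enumerate traces; 16 have nonzero weight after conditioning:
  (V=0, Z=0, U=0, X=1, Y=2, W=1) weight 1/225
  (V=0, Z=0, U=0, X=1, Y=3, W=1) weight 1/225
  (V=0, Z=0, U=0, X=1, Y=4, W=1) weight 1/225
  (V=0, Z=0, U=0, X=1, Y=5, W=1) weight 1/225
  (V=0, Z=0, U=0, X=2, Y=2, W=0) weight 1/225
  (V=0, Z=0, U=0, X=2, Y=3, W=0) weight 1/225
  (V=0, Z=0, U=0, X=2, Y=4, W=0) weight 1/225
  (V=0, Z=0, U=0, X=2, Y=5, W=0) weight 1/225
  … 8 more
Group by X:
  weight(X=1) = 19/900
  weight(X=2) = 2/45
Total weight = 19/900 + 2/45 = 59/900
P(X=1 | obs) = 19/900 / 59/900 = 19/59
P(X=2 | obs) = 2/45 / 59/900 = 40/59

P(X = 2 | obs) = 40/59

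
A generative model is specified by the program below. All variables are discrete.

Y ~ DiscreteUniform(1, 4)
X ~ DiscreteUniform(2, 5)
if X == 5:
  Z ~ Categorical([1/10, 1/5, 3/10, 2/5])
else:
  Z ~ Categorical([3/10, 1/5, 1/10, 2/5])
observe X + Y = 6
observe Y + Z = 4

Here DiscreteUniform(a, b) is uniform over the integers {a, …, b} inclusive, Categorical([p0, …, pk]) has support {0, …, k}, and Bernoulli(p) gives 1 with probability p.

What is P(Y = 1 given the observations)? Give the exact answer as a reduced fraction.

P(Y = 1 | obs) = 2/5

Enumerate traces; 4 have nonzero weight after conditioning:
  (Y=1, X=5, Z=3) weight 1/40
  (Y=2, X=4, Z=2) weight 1/160
  (Y=3, X=3, Z=1) weight 1/80
  (Y=4, X=2, Z=0) weight 3/160
Group by Y:
  weight(Y=1) = 1/40
  weight(Y=2) = 1/160
  weight(Y=3) = 1/80
  weight(Y=4) = 3/160
Total weight = 1/40 + 1/160 + 1/80 + 3/160 = 1/16
P(Y=1 | obs) = 1/40 / 1/16 = 2/5
P(Y=2 | obs) = 1/160 / 1/16 = 1/10
P(Y=3 | obs) = 1/80 / 1/16 = 1/5
P(Y=4 | obs) = 3/160 / 1/16 = 3/10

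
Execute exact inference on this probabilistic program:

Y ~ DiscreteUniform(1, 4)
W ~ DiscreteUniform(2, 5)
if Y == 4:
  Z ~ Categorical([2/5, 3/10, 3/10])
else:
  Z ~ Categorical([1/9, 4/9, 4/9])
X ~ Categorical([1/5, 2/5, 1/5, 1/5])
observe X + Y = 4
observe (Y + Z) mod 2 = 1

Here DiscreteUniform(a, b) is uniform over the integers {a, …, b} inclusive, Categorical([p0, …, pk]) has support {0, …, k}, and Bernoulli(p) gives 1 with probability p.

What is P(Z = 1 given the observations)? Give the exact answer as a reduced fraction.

Enumerate traces; 24 have nonzero weight after conditioning:
  (Y=1, W=2, Z=0, X=3) weight 1/720
  (Y=1, W=2, Z=2, X=3) weight 1/180
  (Y=1, W=3, Z=0, X=3) weight 1/720
  (Y=1, W=3, Z=2, X=3) weight 1/180
  (Y=1, W=4, Z=0, X=3) weight 1/720
  (Y=1, W=4, Z=2, X=3) weight 1/180
  (Y=1, W=5, Z=0, X=3) weight 1/720
  (Y=1, W=5, Z=2, X=3) weight 1/180
  (Y=2, W=2, Z=1, X=2) weight 1/180
  … 15 more
Group by Z:
  weight(Z=0) = 1/60
  weight(Z=1) = 67/1800
  weight(Z=2) = 1/15
Total weight = 1/60 + 67/1800 + 1/15 = 217/1800
P(Z=0 | obs) = 1/60 / 217/1800 = 30/217
P(Z=1 | obs) = 67/1800 / 217/1800 = 67/217
P(Z=2 | obs) = 1/15 / 217/1800 = 120/217

P(Z = 1 | obs) = 67/217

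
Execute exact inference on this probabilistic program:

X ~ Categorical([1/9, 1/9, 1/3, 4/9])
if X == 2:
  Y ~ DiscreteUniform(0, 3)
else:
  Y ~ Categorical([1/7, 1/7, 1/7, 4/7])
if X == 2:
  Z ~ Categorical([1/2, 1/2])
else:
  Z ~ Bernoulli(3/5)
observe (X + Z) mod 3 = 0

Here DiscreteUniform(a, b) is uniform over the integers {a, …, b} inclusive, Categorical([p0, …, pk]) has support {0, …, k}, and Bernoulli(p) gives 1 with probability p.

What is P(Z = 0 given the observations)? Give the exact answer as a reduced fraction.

Enumerate traces; 12 have nonzero weight after conditioning:
  (X=0, Y=0, Z=0) weight 2/315
  (X=0, Y=1, Z=0) weight 2/315
  (X=0, Y=2, Z=0) weight 2/315
  (X=0, Y=3, Z=0) weight 8/315
  (X=2, Y=0, Z=1) weight 1/24
  (X=2, Y=1, Z=1) weight 1/24
  (X=2, Y=2, Z=1) weight 1/24
  (X=2, Y=3, Z=1) weight 1/24
  … 4 more
Group by Z:
  weight(Z=0) = 2/9
  weight(Z=1) = 1/6
Total weight = 2/9 + 1/6 = 7/18
P(Z=0 | obs) = 2/9 / 7/18 = 4/7
P(Z=1 | obs) = 1/6 / 7/18 = 3/7

P(Z = 0 | obs) = 4/7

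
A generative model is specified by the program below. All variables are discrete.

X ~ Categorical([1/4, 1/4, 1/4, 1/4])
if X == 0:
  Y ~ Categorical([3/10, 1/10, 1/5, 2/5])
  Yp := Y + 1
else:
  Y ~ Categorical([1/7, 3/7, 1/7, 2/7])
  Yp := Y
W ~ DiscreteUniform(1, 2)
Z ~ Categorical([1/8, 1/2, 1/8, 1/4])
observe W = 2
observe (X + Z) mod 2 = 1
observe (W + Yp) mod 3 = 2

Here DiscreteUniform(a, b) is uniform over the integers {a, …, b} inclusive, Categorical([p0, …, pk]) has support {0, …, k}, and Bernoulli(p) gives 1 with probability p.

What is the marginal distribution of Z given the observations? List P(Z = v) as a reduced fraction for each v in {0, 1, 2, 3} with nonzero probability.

P(Z=0) = 5/32, P(Z=1) = 11/24, P(Z=2) = 5/32, P(Z=3) = 11/48

Enumerate traces; 14 have nonzero weight after conditioning:
  (X=0, Y=2, W=2, Z=1) weight 1/80
  (X=0, Y=2, W=2, Z=3) weight 1/160
  (X=1, Y=0, W=2, Z=0) weight 1/448
  (X=1, Y=0, W=2, Z=2) weight 1/448
  (X=1, Y=3, W=2, Z=0) weight 1/224
  (X=1, Y=3, W=2, Z=2) weight 1/224
  (X=2, Y=0, W=2, Z=1) weight 1/112
  (X=2, Y=0, W=2, Z=3) weight 1/224
  … 6 more
Group by Z:
  weight(Z=0) = 3/224
  weight(Z=1) = 11/280
  weight(Z=2) = 3/224
  weight(Z=3) = 11/560
Total weight = 3/224 + 11/280 + 3/224 + 11/560 = 3/35
P(Z=0 | obs) = 3/224 / 3/35 = 5/32
P(Z=1 | obs) = 11/280 / 3/35 = 11/24
P(Z=2 | obs) = 3/224 / 3/35 = 5/32
P(Z=3 | obs) = 11/560 / 3/35 = 11/48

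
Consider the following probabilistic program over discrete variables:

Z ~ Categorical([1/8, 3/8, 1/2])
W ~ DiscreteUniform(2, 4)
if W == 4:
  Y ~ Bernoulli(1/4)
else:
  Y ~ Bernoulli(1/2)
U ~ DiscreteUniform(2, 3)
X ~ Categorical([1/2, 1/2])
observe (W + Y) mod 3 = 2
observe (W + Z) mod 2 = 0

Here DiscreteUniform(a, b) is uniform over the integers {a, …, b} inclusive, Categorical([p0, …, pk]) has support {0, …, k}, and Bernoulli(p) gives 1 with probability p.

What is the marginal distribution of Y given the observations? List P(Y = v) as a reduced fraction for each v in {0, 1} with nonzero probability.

P(Y=0) = 2/3, P(Y=1) = 1/3

Enumerate traces; 16 have nonzero weight after conditioning:
  (Z=0, W=2, Y=0, U=2, X=0) weight 1/192
  (Z=0, W=2, Y=0, U=2, X=1) weight 1/192
  (Z=0, W=2, Y=0, U=3, X=0) weight 1/192
  (Z=0, W=2, Y=0, U=3, X=1) weight 1/192
  (Z=0, W=4, Y=1, U=2, X=0) weight 1/384
  (Z=0, W=4, Y=1, U=2, X=1) weight 1/384
  (Z=0, W=4, Y=1, U=3, X=0) weight 1/384
  (Z=0, W=4, Y=1, U=3, X=1) weight 1/384
  … 8 more
Group by Y:
  weight(Y=0) = 5/48
  weight(Y=1) = 5/96
Total weight = 5/48 + 5/96 = 5/32
P(Y=0 | obs) = 5/48 / 5/32 = 2/3
P(Y=1 | obs) = 5/96 / 5/32 = 1/3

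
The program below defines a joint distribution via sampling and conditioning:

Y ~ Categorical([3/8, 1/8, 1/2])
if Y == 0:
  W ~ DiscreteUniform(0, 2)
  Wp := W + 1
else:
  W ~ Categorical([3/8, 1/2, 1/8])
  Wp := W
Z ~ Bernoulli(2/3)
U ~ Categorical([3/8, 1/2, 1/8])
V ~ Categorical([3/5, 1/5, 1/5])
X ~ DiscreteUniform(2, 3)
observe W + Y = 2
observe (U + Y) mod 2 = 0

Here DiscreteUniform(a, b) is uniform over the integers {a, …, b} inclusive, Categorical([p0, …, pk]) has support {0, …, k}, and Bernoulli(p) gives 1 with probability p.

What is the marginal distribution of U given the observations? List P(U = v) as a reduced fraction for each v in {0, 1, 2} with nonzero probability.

P(U=0) = 5/8, P(U=1) = 1/6, P(U=2) = 5/24

Enumerate traces; 60 have nonzero weight after conditioning:
  (Y=0, W=2, Z=0, U=0, V=0, X=2) weight 3/640
  (Y=0, W=2, Z=0, U=0, V=0, X=3) weight 3/640
  (Y=0, W=2, Z=0, U=0, V=1, X=2) weight 1/640
  (Y=0, W=2, Z=0, U=0, V=1, X=3) weight 1/640
  (Y=0, W=2, Z=0, U=0, V=2, X=2) weight 1/640
  (Y=0, W=2, Z=0, U=0, V=2, X=3) weight 1/640
  (Y=0, W=2, Z=0, U=2, V=0, X=2) weight 1/640
  (Y=0, W=2, Z=0, U=2, V=0, X=3) weight 1/640
  (Y=1, W=1, Z=0, U=1, V=0, X=2) weight 1/320
  … 51 more
Group by U:
  weight(U=0) = 15/128
  weight(U=1) = 1/32
  weight(U=2) = 5/128
Total weight = 15/128 + 1/32 + 5/128 = 3/16
P(U=0 | obs) = 15/128 / 3/16 = 5/8
P(U=1 | obs) = 1/32 / 3/16 = 1/6
P(U=2 | obs) = 5/128 / 3/16 = 5/24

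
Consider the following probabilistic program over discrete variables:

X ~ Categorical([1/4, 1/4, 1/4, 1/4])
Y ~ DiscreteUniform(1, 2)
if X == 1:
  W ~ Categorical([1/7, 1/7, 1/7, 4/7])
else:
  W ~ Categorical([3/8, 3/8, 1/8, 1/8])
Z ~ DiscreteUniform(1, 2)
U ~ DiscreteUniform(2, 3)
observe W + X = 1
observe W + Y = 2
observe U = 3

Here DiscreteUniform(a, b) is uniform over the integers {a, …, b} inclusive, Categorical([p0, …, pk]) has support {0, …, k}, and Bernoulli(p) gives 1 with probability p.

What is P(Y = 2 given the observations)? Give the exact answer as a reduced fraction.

P(Y = 2 | obs) = 8/29

Enumerate traces; 4 have nonzero weight after conditioning:
  (X=0, Y=1, W=1, Z=1, U=3) weight 3/256
  (X=0, Y=1, W=1, Z=2, U=3) weight 3/256
  (X=1, Y=2, W=0, Z=1, U=3) weight 1/224
  (X=1, Y=2, W=0, Z=2, U=3) weight 1/224
Group by Y:
  weight(Y=1) = 3/128
  weight(Y=2) = 1/112
Total weight = 3/128 + 1/112 = 29/896
P(Y=1 | obs) = 3/128 / 29/896 = 21/29
P(Y=2 | obs) = 1/112 / 29/896 = 8/29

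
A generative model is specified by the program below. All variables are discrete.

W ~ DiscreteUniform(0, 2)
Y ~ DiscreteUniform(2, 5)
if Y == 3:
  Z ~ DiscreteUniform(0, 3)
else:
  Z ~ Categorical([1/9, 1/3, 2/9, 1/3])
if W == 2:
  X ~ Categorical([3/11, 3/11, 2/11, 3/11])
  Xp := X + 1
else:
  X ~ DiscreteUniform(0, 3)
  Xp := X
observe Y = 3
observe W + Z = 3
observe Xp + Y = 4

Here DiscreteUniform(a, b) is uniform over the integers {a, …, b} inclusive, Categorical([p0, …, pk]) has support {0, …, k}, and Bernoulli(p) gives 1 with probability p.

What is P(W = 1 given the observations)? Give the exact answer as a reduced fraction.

Enumerate traces; 3 have nonzero weight after conditioning:
  (W=0, Y=3, Z=3, X=1) weight 1/192
  (W=1, Y=3, Z=2, X=1) weight 1/192
  (W=2, Y=3, Z=1, X=0) weight 1/176
Group by W:
  weight(W=0) = 1/192
  weight(W=1) = 1/192
  weight(W=2) = 1/176
Total weight = 1/192 + 1/192 + 1/176 = 17/1056
P(W=0 | obs) = 1/192 / 17/1056 = 11/34
P(W=1 | obs) = 1/192 / 17/1056 = 11/34
P(W=2 | obs) = 1/176 / 17/1056 = 6/17

P(W = 1 | obs) = 11/34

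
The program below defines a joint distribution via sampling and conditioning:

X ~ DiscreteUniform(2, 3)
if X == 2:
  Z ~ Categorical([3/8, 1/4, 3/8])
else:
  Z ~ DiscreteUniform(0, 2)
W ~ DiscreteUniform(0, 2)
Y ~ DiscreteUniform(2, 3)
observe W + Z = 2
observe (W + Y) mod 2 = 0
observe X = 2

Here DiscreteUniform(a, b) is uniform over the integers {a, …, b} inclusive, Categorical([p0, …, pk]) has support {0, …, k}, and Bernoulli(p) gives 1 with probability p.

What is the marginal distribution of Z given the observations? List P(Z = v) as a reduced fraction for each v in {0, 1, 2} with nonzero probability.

P(Z=0) = 3/8, P(Z=1) = 1/4, P(Z=2) = 3/8

Enumerate traces; 3 have nonzero weight after conditioning:
  (X=2, Z=0, W=2, Y=2) weight 1/32
  (X=2, Z=1, W=1, Y=3) weight 1/48
  (X=2, Z=2, W=0, Y=2) weight 1/32
Group by Z:
  weight(Z=0) = 1/32
  weight(Z=1) = 1/48
  weight(Z=2) = 1/32
Total weight = 1/32 + 1/48 + 1/32 = 1/12
P(Z=0 | obs) = 1/32 / 1/12 = 3/8
P(Z=1 | obs) = 1/48 / 1/12 = 1/4
P(Z=2 | obs) = 1/32 / 1/12 = 3/8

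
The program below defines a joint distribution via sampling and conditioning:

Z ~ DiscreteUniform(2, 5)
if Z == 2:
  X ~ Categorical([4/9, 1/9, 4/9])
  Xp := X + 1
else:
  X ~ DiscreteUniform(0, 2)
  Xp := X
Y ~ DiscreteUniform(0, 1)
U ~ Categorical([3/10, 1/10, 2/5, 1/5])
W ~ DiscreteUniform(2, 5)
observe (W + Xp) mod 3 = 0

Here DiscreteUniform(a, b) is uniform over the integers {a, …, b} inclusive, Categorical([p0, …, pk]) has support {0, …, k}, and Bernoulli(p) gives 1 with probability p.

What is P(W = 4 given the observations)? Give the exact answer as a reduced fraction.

P(W = 4 | obs) = 10/49

Enumerate traces; 128 have nonzero weight after conditioning:
  (Z=2, X=0, Y=0, U=0, W=2) weight 1/240
  (Z=2, X=0, Y=0, U=0, W=5) weight 1/240
  (Z=2, X=0, Y=0, U=1, W=2) weight 1/720
  (Z=2, X=0, Y=0, U=1, W=5) weight 1/720
  (Z=2, X=0, Y=0, U=2, W=2) weight 1/180
  (Z=2, X=0, Y=0, U=2, W=5) weight 1/180
  (Z=2, X=0, Y=0, U=3, W=2) weight 1/360
  (Z=2, X=0, Y=0, U=3, W=5) weight 1/360
  (Z=2, X=1, Y=0, U=0, W=4) weight 1/960
  (Z=2, X=2, Y=0, U=0, W=3) weight 1/240
  … 118 more
Group by W:
  weight(W=2) = 13/144
  weight(W=3) = 13/144
  weight(W=4) = 5/72
  weight(W=5) = 13/144
Total weight = 13/144 + 13/144 + 5/72 + 13/144 = 49/144
P(W=2 | obs) = 13/144 / 49/144 = 13/49
P(W=3 | obs) = 13/144 / 49/144 = 13/49
P(W=4 | obs) = 5/72 / 49/144 = 10/49
P(W=5 | obs) = 13/144 / 49/144 = 13/49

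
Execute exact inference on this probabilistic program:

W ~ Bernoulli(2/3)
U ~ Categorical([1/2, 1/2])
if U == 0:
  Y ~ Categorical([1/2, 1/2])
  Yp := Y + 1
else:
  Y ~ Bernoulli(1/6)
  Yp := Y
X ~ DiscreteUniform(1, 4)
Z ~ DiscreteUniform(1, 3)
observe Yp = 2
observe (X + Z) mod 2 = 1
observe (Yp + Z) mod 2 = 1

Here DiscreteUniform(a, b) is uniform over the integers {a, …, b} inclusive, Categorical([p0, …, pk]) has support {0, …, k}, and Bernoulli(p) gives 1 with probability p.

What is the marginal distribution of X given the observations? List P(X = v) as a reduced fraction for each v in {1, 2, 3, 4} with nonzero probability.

P(X=2) = 1/2, P(X=4) = 1/2

Enumerate traces; 8 have nonzero weight after conditioning:
  (W=0, U=0, Y=1, X=2, Z=1) weight 1/144
  (W=0, U=0, Y=1, X=2, Z=3) weight 1/144
  (W=0, U=0, Y=1, X=4, Z=1) weight 1/144
  (W=0, U=0, Y=1, X=4, Z=3) weight 1/144
  (W=1, U=0, Y=1, X=2, Z=1) weight 1/72
  (W=1, U=0, Y=1, X=2, Z=3) weight 1/72
  (W=1, U=0, Y=1, X=4, Z=1) weight 1/72
  (W=1, U=0, Y=1, X=4, Z=3) weight 1/72
Group by X:
  weight(X=2) = 1/24
  weight(X=4) = 1/24
Total weight = 1/24 + 1/24 = 1/12
P(X=2 | obs) = 1/24 / 1/12 = 1/2
P(X=4 | obs) = 1/24 / 1/12 = 1/2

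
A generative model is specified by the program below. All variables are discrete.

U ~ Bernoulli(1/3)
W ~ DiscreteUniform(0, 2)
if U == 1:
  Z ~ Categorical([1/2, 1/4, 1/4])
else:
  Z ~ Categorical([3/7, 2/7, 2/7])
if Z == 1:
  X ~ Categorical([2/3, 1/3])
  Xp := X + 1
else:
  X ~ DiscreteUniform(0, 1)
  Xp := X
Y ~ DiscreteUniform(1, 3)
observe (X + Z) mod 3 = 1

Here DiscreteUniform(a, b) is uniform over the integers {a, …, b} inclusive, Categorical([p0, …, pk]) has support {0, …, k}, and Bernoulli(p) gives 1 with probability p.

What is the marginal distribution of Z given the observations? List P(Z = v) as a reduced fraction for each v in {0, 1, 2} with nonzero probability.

Enumerate traces; 36 have nonzero weight after conditioning:
  (U=0, W=0, Z=0, X=1, Y=1) weight 1/63
  (U=0, W=0, Z=0, X=1, Y=2) weight 1/63
  (U=0, W=0, Z=0, X=1, Y=3) weight 1/63
  (U=0, W=0, Z=1, X=0, Y=1) weight 8/567
  (U=0, W=0, Z=1, X=0, Y=2) weight 8/567
  (U=0, W=0, Z=1, X=0, Y=3) weight 8/567
  (U=0, W=1, Z=0, X=1, Y=1) weight 1/63
  (U=0, W=1, Z=0, X=1, Y=2) weight 1/63
  … 28 more
Group by Z:
  weight(Z=0) = 19/84
  weight(Z=1) = 23/126
Total weight = 19/84 + 23/126 = 103/252
P(Z=0 | obs) = 19/84 / 103/252 = 57/103
P(Z=1 | obs) = 23/126 / 103/252 = 46/103

P(Z=0) = 57/103, P(Z=1) = 46/103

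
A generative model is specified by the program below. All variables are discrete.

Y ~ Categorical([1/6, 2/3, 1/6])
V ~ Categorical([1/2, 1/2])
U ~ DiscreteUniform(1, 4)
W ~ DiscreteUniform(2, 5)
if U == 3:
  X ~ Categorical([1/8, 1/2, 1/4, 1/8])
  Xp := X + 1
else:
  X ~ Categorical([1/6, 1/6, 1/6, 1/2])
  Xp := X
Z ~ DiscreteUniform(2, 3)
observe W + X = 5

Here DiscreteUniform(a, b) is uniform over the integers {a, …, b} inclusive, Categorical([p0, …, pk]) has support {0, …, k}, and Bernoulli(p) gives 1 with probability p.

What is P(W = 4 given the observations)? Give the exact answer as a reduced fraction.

P(W = 4 | obs) = 1/4

Enumerate traces; 192 have nonzero weight after conditioning:
  (Y=0, V=0, U=1, W=2, X=3, Z=2) weight 1/768
  (Y=0, V=0, U=1, W=2, X=3, Z=3) weight 1/768
  (Y=0, V=0, U=1, W=3, X=2, Z=2) weight 1/2304
  (Y=0, V=0, U=1, W=3, X=2, Z=3) weight 1/2304
  (Y=0, V=0, U=1, W=4, X=1, Z=2) weight 1/2304
  (Y=0, V=0, U=1, W=4, X=1, Z=3) weight 1/2304
  (Y=0, V=0, U=1, W=5, X=0, Z=2) weight 1/2304
  (Y=0, V=0, U=1, W=5, X=0, Z=3) weight 1/2304
  … 184 more
Group by W:
  weight(W=2) = 13/128
  weight(W=3) = 3/64
  weight(W=4) = 1/16
  weight(W=5) = 5/128
Total weight = 13/128 + 3/64 + 1/16 + 5/128 = 1/4
P(W=2 | obs) = 13/128 / 1/4 = 13/32
P(W=3 | obs) = 3/64 / 1/4 = 3/16
P(W=4 | obs) = 1/16 / 1/4 = 1/4
P(W=5 | obs) = 5/128 / 1/4 = 5/32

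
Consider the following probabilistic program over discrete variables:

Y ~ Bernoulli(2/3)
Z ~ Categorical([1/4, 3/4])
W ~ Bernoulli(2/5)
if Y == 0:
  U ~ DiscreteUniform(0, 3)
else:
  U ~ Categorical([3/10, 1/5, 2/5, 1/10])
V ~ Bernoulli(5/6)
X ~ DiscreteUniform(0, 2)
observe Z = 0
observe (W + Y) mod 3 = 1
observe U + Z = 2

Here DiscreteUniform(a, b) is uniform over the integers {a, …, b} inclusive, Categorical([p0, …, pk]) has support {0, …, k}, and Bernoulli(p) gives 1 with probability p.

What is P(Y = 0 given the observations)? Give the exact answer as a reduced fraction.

P(Y = 0 | obs) = 5/29

Enumerate traces; 12 have nonzero weight after conditioning:
  (Y=0, Z=0, W=1, U=2, V=0, X=0) weight 1/2160
  (Y=0, Z=0, W=1, U=2, V=0, X=1) weight 1/2160
  (Y=0, Z=0, W=1, U=2, V=0, X=2) weight 1/2160
  (Y=0, Z=0, W=1, U=2, V=1, X=0) weight 1/432
  (Y=0, Z=0, W=1, U=2, V=1, X=1) weight 1/432
  (Y=0, Z=0, W=1, U=2, V=1, X=2) weight 1/432
  (Y=1, Z=0, W=0, U=2, V=0, X=0) weight 1/450
  (Y=1, Z=0, W=0, U=2, V=0, X=1) weight 1/450
  … 4 more
Group by Y:
  weight(Y=0) = 1/120
  weight(Y=1) = 1/25
Total weight = 1/120 + 1/25 = 29/600
P(Y=0 | obs) = 1/120 / 29/600 = 5/29
P(Y=1 | obs) = 1/25 / 29/600 = 24/29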